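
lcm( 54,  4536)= 4536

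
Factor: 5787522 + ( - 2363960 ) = 2^1 * 17^1 * 100693^1 = 3423562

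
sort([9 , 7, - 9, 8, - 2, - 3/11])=[ - 9, - 2, - 3/11, 7 , 8, 9]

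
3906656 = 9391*416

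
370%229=141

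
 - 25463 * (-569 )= 14488447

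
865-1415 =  - 550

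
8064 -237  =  7827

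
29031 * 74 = 2148294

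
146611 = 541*271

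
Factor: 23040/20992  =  3^2*5^1*41^ ( - 1)=45/41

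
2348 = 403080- 400732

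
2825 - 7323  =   - 4498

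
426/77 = 426/77= 5.53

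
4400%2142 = 116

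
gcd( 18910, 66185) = 9455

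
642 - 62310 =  - 61668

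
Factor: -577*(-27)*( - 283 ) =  - 3^3*283^1*577^1  =  -4408857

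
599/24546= 599/24546=0.02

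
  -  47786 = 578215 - 626001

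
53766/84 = 640 + 1/14 = 640.07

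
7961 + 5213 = 13174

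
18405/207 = 2045/23 = 88.91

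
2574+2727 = 5301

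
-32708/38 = -861 + 5/19= - 860.74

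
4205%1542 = 1121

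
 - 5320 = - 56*95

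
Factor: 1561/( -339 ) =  - 3^( - 1 )*7^1*113^( - 1)*223^1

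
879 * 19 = 16701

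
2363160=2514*940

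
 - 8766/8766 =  - 1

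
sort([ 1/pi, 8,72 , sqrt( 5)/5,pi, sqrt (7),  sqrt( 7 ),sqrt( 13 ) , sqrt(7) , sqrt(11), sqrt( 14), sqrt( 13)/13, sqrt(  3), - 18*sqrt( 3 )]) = [- 18*sqrt( 3 ), sqrt( 13)/13,1/pi,sqrt( 5)/5 , sqrt( 3), sqrt( 7), sqrt (7), sqrt( 7),pi, sqrt(11), sqrt(13), sqrt( 14),8 , 72]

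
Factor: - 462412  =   - 2^2*115603^1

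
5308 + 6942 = 12250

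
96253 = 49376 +46877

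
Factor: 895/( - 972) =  - 2^(-2)  *3^ (  -  5 )*5^1*179^1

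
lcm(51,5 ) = 255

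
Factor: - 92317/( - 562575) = 3^(-1) * 5^( - 2 ) * 13^(-1)*577^( - 1 ) * 92317^1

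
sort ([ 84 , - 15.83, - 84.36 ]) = [ - 84.36, - 15.83,  84 ] 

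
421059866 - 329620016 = 91439850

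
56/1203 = 56/1203 = 0.05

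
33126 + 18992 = 52118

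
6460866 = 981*6586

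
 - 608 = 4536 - 5144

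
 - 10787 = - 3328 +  - 7459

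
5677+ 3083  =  8760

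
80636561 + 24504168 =105140729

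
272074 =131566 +140508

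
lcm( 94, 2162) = 2162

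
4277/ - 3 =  - 1426 + 1/3 = -1425.67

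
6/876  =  1/146 =0.01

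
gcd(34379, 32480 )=1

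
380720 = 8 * 47590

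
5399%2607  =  185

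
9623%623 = 278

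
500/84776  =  125/21194 = 0.01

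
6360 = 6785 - 425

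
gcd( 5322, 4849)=1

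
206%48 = 14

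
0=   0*462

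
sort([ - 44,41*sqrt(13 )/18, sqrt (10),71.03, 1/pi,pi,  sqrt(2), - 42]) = [-44,-42,1/pi , sqrt(2 ),pi, sqrt(10),41*sqrt(13)/18,71.03 ]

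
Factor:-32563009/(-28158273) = 3^( - 4)*11^ ( - 2 )*13^ ( - 2) * 17^( - 1)*23^1 * 1415783^1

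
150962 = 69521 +81441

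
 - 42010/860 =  - 49 + 13/86 = - 48.85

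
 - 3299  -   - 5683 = 2384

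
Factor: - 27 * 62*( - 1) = 1674 = 2^1 *3^3*31^1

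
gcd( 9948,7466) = 2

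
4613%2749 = 1864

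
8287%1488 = 847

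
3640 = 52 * 70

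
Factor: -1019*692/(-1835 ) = 2^2*5^( - 1 )*173^1*367^( - 1)*1019^1  =  705148/1835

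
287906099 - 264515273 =23390826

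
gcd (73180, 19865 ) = 5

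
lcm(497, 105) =7455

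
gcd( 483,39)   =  3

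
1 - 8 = -7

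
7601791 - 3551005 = 4050786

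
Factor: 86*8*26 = 2^5* 13^1  *43^1 = 17888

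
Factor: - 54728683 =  - 19^2*151603^1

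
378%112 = 42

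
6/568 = 3/284 = 0.01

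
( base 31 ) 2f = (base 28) 2l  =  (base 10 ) 77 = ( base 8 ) 115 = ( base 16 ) 4D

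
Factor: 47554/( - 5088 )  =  -23777/2544=-2^( - 4 ) * 3^( - 1 )*13^1*31^1*53^(- 1 )*59^1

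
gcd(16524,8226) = 18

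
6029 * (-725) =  - 4371025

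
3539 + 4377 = 7916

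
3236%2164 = 1072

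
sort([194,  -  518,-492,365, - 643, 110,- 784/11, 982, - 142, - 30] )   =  [- 643, -518, - 492,- 142, - 784/11,-30 , 110,194,365, 982 ]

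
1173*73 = 85629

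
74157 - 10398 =63759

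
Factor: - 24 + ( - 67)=- 91 = - 7^1*13^1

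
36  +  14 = 50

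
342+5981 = 6323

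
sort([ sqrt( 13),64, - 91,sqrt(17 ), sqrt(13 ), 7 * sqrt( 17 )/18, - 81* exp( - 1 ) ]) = [ - 91, - 81*exp( - 1) , 7* sqrt( 17)/18,  sqrt( 13), sqrt( 13 ), sqrt( 17 ), 64 ] 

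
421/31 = 13 + 18/31=13.58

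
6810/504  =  1135/84 = 13.51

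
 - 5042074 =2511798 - 7553872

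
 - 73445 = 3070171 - 3143616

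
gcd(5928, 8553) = 3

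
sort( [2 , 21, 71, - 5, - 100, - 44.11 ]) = [ - 100, - 44.11,  -  5,2,21,71] 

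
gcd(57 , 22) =1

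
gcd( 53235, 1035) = 45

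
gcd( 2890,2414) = 34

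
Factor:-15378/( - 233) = 66 = 2^1  *  3^1*11^1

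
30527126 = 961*31766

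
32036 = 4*8009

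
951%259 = 174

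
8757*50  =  437850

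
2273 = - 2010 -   -  4283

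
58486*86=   5029796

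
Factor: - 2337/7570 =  - 2^( - 1 )*3^1*5^(-1 )*19^1*41^1*757^ ( - 1 )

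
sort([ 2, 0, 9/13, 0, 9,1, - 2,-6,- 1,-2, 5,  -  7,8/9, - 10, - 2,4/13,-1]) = [ -10,  -  7, - 6,-2, - 2, - 2, - 1,-1,0,0, 4/13,9/13,8/9,1 , 2, 5,  9 ] 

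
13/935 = 13/935 = 0.01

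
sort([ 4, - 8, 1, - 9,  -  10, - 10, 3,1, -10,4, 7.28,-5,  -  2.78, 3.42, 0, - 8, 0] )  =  [ - 10,  -  10,-10, - 9, - 8,  -  8 , - 5, - 2.78,0,0, 1, 1,3, 3.42,4, 4,7.28 ]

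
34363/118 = 34363/118 =291.21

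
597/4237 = 597/4237 = 0.14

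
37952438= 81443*466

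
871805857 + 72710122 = 944515979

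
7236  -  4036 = 3200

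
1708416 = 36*47456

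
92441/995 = 92441/995=92.91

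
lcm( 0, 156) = 0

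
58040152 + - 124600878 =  - 66560726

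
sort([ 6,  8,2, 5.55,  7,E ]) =[2,E, 5.55,6,7,8]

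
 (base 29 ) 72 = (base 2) 11001101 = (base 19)AF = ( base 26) 7N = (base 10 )205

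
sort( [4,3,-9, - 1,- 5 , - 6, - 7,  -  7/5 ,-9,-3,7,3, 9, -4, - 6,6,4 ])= [  -  9, - 9,-7, -6, - 6,-5,- 4,-3,-7/5,  -  1, 3,  3,4,  4,6, 7, 9]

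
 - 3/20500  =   - 1 + 20497/20500 = - 0.00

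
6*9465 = 56790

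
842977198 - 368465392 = 474511806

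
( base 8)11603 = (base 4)1032003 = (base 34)4AV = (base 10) 4995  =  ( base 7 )20364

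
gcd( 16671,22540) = 1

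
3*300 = 900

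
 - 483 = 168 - 651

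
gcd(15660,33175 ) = 5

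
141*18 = 2538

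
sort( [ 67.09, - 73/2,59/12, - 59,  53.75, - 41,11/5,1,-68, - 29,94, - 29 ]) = [ - 68, - 59, - 41, - 73/2, - 29, - 29,1, 11/5, 59/12,53.75, 67.09,94] 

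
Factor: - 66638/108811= - 286/467  =  - 2^1*11^1 * 13^1 * 467^ ( - 1)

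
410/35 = 11+5/7=11.71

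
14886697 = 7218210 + 7668487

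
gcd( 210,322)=14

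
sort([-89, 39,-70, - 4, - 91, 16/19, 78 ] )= [ - 91,-89,-70, - 4 , 16/19, 39, 78]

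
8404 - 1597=6807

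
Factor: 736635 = 3^1*5^1*49109^1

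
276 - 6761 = -6485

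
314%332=314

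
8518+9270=17788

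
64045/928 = 69 + 13/928 = 69.01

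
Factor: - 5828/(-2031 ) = 2^2*3^(-1 )*31^1*47^1*677^ ( - 1)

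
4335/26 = 4335/26 = 166.73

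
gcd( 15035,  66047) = 1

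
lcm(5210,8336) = 41680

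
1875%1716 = 159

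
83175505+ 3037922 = 86213427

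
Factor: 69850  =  2^1*5^2*11^1 * 127^1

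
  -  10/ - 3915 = 2/783 = 0.00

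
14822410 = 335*44246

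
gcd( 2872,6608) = 8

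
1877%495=392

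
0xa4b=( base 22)59h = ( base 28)3a3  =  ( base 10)2635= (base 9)3547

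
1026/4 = 513/2 = 256.50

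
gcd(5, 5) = 5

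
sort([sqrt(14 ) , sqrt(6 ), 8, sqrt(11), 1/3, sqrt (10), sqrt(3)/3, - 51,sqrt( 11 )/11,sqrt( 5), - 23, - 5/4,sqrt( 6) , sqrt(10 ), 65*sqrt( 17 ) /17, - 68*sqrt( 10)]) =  [ -68*sqrt(10),- 51, - 23,  -  5/4 , sqrt ( 11 ) /11, 1/3,sqrt(3) /3 , sqrt( 5),sqrt(6), sqrt ( 6), sqrt(10), sqrt(10),sqrt(11),sqrt (14),8,65*sqrt( 17)/17] 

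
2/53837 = 2/53837 = 0.00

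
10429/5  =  2085 + 4/5 = 2085.80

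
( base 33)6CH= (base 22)e7h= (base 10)6947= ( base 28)8o3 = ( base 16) 1B23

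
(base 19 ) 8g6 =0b110001111110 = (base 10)3198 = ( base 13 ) 15c0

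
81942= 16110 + 65832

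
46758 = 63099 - 16341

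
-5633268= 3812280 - 9445548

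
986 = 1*986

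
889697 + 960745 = 1850442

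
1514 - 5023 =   -  3509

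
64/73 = 64/73= 0.88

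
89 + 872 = 961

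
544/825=544/825 = 0.66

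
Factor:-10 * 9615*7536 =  - 2^5*3^2* 5^2*157^1*641^1 = -724586400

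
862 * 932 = 803384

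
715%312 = 91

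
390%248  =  142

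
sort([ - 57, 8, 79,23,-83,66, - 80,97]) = [ - 83,- 80, - 57,  8,23, 66, 79, 97]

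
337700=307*1100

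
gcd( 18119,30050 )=1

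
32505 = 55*591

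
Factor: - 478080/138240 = -83/24 =- 2^( - 3)*3^( - 1 )*83^1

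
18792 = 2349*8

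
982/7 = 982/7 = 140.29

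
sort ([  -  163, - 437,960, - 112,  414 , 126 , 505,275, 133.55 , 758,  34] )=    [ - 437, - 163 ,-112,34,  126 , 133.55, 275,414, 505, 758,960 ] 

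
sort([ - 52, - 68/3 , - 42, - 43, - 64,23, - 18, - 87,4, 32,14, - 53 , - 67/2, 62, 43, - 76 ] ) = [ - 87 , - 76, - 64, - 53, - 52, - 43, - 42,  -  67/2,-68/3, - 18,4, 14,23,32,43,62] 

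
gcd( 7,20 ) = 1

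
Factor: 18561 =3^1*23^1*269^1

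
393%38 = 13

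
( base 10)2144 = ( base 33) 1vw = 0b100001100000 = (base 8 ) 4140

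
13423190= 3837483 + 9585707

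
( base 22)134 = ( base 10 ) 554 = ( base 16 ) 22A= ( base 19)1a3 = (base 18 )1ce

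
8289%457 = 63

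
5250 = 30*175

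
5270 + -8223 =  - 2953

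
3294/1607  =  2+80/1607  =  2.05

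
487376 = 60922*8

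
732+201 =933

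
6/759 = 2/253= 0.01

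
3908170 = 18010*217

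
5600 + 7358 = 12958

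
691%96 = 19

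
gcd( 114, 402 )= 6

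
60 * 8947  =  536820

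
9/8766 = 1/974=0.00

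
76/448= 19/112=0.17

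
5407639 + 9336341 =14743980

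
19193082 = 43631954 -24438872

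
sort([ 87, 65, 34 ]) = [ 34,  65,87 ]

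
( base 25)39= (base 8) 124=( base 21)40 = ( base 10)84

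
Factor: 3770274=2^1*3^1*628379^1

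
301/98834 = 301/98834 =0.00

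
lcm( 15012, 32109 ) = 1155924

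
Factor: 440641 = 440641^1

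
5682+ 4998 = 10680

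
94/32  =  2 +15/16 = 2.94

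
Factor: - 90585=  - 3^3 *5^1*11^1*61^1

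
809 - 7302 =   -  6493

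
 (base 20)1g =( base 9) 40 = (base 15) 26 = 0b100100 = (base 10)36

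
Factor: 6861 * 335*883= 3^1*5^1 * 67^1*883^1*2287^1 = 2029518105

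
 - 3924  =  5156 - 9080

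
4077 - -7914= 11991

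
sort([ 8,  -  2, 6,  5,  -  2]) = [ - 2,  -  2  ,  5, 6, 8] 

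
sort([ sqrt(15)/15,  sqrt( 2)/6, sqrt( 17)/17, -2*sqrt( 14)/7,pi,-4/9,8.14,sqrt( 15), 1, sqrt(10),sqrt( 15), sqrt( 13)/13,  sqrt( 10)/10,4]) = [-2*sqrt( 14) /7,- 4/9,  sqrt( 2) /6,sqrt(17 )/17,sqrt(15 )/15,sqrt(13 )/13, sqrt(10)/10, 1,pi , sqrt( 10 ),sqrt( 15 ),sqrt( 15 ), 4 , 8.14 ] 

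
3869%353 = 339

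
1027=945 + 82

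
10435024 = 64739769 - 54304745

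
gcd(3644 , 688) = 4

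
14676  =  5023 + 9653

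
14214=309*46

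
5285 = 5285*1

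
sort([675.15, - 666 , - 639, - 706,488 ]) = [ - 706, - 666, - 639, 488, 675.15 ]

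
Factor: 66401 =23^1*2887^1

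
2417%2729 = 2417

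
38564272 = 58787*656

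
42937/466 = 42937/466 = 92.14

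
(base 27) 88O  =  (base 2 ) 1011110111000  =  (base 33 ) 5j0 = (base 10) 6072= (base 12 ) 3620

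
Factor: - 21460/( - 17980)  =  37/31 = 31^(  -  1 ) *37^1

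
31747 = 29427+2320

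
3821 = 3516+305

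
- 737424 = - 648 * 1138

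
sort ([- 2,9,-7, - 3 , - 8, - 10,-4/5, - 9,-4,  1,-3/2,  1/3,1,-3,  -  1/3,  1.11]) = [ - 10,-9,- 8, - 7,-4,  -  3 , - 3, - 2, - 3/2,  -  4/5,-1/3,1/3,1,1,  1.11,9]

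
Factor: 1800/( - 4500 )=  - 2/5 = - 2^1*5^(  -  1 )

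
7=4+3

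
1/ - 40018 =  - 1 + 40017/40018 = -0.00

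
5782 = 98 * 59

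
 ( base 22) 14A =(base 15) 28C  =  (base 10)582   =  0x246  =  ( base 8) 1106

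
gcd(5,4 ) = 1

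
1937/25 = 1937/25=77.48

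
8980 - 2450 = 6530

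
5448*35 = 190680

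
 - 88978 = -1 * 88978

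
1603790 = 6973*230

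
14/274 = 7/137 = 0.05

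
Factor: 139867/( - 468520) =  - 203/680 = - 2^( - 3)*5^(-1)*7^1*17^( - 1)*29^1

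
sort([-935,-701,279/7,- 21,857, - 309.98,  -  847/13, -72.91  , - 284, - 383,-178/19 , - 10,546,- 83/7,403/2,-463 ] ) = [ - 935, - 701,  -  463,  -  383, -309.98, -284,-72.91,-847/13, - 21,-83/7, - 10 , - 178/19,279/7,403/2,546,857 ] 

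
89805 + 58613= 148418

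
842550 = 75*11234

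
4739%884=319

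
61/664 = 61/664 = 0.09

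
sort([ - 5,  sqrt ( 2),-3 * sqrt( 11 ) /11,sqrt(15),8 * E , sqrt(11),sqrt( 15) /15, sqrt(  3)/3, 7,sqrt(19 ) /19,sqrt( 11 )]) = [ - 5, - 3 * sqrt(11 )/11, sqrt(19 )/19,sqrt( 15) /15,sqrt( 3 )/3,sqrt( 2 ),sqrt( 11),sqrt(11),sqrt( 15 ) , 7,8*E] 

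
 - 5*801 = -4005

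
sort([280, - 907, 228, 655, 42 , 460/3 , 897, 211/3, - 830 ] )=[ - 907,- 830,  42,211/3,460/3,228,280, 655,897]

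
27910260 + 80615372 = 108525632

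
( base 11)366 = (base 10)435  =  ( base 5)3220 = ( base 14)231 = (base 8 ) 663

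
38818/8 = 19409/4=4852.25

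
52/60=13/15=0.87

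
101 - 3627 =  - 3526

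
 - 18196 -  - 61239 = 43043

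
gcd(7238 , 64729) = 7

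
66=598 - 532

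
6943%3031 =881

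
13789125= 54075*255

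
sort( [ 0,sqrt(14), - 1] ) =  [- 1,0,sqrt(14 )] 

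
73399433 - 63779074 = 9620359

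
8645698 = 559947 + 8085751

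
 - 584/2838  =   - 1 + 1127/1419 = - 0.21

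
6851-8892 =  - 2041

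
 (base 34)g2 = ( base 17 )1f2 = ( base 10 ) 546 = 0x222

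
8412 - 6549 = 1863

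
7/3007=7/3007 = 0.00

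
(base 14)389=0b1011000101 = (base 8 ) 1305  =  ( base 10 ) 709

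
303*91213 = 27637539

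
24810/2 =12405 = 12405.00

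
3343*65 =217295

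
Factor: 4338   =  2^1*3^2*241^1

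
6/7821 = 2/2607 = 0.00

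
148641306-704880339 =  - 556239033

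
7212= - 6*(  -  1202) 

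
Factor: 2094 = 2^1 * 3^1*349^1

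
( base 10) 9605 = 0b10010110000101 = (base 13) 44ab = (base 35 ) 7TF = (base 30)ak5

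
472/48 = 59/6 = 9.83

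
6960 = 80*87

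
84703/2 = 84703/2 = 42351.50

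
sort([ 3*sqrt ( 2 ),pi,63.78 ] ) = [ pi, 3*sqrt( 2 ), 63.78] 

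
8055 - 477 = 7578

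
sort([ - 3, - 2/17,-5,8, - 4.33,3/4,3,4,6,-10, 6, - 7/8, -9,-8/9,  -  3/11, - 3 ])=[-10, - 9, - 5, - 4.33,  -  3, - 3,  -  8/9,  -  7/8,  -  3/11, - 2/17,3/4,3,4,6,6,8 ]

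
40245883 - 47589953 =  - 7344070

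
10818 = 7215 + 3603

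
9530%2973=611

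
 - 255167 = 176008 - 431175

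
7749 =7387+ 362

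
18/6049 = 18/6049  =  0.00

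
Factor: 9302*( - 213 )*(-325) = 643930950   =  2^1*3^1*5^2*13^1*71^1 * 4651^1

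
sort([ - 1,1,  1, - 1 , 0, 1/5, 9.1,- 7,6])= [ - 7,-1,-1, 0, 1/5 , 1, 1, 6,9.1]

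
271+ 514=785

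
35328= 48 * 736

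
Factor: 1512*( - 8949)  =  -2^3*3^4*7^1*19^1*157^1 = - 13530888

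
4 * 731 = 2924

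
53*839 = 44467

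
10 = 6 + 4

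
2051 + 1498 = 3549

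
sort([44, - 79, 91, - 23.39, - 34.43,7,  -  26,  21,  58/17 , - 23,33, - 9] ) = [-79, - 34.43, - 26,  -  23.39, - 23, - 9,58/17,7, 21,33, 44, 91] 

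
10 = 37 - 27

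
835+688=1523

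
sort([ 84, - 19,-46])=[ - 46, - 19,84]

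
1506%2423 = 1506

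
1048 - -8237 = 9285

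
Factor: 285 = 3^1 * 5^1*19^1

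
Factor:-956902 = -2^1*478451^1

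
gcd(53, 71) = 1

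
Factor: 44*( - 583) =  - 2^2*11^2*53^1=- 25652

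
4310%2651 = 1659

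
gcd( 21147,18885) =3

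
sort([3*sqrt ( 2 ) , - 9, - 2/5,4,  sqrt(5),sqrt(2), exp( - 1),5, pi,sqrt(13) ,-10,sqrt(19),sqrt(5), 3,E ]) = [-10, - 9, - 2/5,exp( - 1),sqrt( 2), sqrt ( 5 ),sqrt(5),  E, 3,pi,sqrt(13) , 4,3 *sqrt ( 2 ),  sqrt ( 19 ), 5]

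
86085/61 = 1411+14/61  =  1411.23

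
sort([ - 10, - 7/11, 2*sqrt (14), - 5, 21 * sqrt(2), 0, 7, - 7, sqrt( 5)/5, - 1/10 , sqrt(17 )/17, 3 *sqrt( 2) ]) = [ - 10, - 7, - 5, - 7/11,-1/10, 0, sqrt( 17)/17, sqrt( 5 ) /5,3*sqrt(2),7, 2*sqrt( 14),  21 * sqrt( 2) ]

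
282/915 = 94/305=0.31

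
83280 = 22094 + 61186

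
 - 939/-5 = 939/5 =187.80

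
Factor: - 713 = - 23^1*31^1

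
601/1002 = 601/1002 =0.60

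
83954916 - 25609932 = 58344984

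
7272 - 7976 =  - 704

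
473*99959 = 47280607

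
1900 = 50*38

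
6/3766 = 3/1883 = 0.00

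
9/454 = 9/454 = 0.02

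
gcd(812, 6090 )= 406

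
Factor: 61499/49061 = 89/71= 71^(  -  1 )*89^1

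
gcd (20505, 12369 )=3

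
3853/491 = 7 + 416/491 = 7.85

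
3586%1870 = 1716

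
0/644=0  =  0.00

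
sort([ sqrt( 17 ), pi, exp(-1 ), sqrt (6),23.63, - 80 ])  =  [ - 80, exp( - 1 ), sqrt( 6), pi,sqrt (17 ),  23.63]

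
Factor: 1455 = 3^1 * 5^1 * 97^1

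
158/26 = 6 + 1/13 = 6.08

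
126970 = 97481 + 29489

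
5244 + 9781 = 15025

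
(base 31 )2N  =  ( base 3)10011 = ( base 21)41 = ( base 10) 85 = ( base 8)125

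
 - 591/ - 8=73+ 7/8=73.88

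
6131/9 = 681 + 2/9 = 681.22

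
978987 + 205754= 1184741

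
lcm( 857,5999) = 5999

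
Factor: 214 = 2^1*107^1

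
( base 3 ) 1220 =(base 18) 2F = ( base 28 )1n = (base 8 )63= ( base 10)51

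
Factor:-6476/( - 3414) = 3238/1707= 2^1*3^( - 1 )*569^ ( - 1)*1619^1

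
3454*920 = 3177680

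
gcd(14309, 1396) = 349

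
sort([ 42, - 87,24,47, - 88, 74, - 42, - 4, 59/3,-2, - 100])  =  [ - 100, - 88, - 87, - 42, - 4, - 2, 59/3, 24, 42,47, 74 ] 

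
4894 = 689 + 4205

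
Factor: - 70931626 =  - 2^1*263^1*134851^1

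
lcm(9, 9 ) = 9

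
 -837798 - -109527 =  - 728271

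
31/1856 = 31/1856  =  0.02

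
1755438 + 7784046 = 9539484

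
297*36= 10692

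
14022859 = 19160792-5137933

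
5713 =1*5713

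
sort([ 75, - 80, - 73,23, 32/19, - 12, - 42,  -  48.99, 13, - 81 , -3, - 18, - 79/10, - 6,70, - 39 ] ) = [ - 81, - 80 , - 73, - 48.99, - 42, - 39 , - 18,  -  12, - 79/10,-6, - 3, 32/19, 13,23,70,75]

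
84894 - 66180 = 18714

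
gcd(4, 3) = 1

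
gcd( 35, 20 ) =5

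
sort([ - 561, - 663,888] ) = [-663,  -  561, 888 ]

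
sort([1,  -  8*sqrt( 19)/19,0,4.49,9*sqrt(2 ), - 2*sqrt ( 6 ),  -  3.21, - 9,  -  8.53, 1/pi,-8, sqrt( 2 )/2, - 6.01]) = [-9, - 8.53, - 8, - 6.01, - 2*sqrt (6 ),- 3.21,  -  8*sqrt( 19)/19,0,1/pi, sqrt( 2) /2, 1, 4.49, 9*sqrt(2 )] 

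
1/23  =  1/23 = 0.04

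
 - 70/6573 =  - 10/939 = - 0.01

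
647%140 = 87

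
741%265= 211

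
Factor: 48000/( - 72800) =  - 60/91 = -2^2*3^1*5^1 * 7^( - 1)* 13^( - 1 )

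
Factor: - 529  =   - 23^2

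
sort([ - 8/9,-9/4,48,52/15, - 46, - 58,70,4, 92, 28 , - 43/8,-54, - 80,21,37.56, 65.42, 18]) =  [ - 80, - 58, - 54,  -  46, - 43/8,- 9/4, - 8/9,52/15,4, 18, 21,28, 37.56, 48,65.42, 70,92 ]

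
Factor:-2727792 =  - 2^4*3^2*19^1*997^1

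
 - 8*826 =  - 6608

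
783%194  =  7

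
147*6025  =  885675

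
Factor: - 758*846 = -2^2*3^2*47^1 * 379^1= - 641268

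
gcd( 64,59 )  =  1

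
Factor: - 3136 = - 2^6* 7^2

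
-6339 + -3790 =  - 10129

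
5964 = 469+5495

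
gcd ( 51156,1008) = 252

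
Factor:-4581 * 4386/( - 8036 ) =10046133/4018   =  2^ (  -  1) * 3^3*7^( - 2) * 17^1 * 41^( - 1 )*43^1*509^1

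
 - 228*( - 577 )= 131556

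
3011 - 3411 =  - 400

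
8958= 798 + 8160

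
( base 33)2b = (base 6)205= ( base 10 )77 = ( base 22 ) 3B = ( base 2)1001101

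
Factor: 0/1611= 0=0^1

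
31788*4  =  127152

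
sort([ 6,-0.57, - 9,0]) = [ - 9,  -  0.57,0, 6]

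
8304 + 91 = 8395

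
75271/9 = 75271/9 = 8363.44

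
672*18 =12096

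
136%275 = 136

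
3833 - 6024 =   -  2191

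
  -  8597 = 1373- 9970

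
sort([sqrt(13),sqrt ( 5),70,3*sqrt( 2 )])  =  [sqrt(5),  sqrt(13),3 * sqrt ( 2),70]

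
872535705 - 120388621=752147084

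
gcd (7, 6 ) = 1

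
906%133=108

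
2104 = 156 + 1948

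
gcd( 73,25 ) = 1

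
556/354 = 1 + 101/177 = 1.57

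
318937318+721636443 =1040573761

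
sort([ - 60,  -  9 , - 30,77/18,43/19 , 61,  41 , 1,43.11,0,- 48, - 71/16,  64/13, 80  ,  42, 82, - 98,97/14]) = [ - 98, - 60 , - 48,-30, - 9, -71/16, 0,  1, 43/19, 77/18, 64/13, 97/14, 41,42, 43.11 , 61,80,82]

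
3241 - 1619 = 1622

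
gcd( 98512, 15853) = 1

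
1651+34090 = 35741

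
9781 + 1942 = 11723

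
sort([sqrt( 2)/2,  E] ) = [sqrt( 2 )/2,E] 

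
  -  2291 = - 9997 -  - 7706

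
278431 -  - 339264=617695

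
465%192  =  81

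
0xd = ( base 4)31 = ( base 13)10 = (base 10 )13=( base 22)d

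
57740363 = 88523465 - 30783102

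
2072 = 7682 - 5610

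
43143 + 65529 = 108672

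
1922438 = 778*2471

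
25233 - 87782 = -62549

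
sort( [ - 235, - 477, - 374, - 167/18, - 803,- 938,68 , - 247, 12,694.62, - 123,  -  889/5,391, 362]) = [ - 938 , - 803, - 477, - 374, - 247,- 235 ,-889/5, - 123,- 167/18 , 12,  68,362,391,694.62 ] 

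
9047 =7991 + 1056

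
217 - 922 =-705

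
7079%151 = 133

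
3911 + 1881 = 5792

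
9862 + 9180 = 19042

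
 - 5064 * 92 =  - 465888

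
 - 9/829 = -1+820/829 = - 0.01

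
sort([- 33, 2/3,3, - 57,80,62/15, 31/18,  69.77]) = [ - 57 , - 33, 2/3, 31/18,  3,62/15, 69.77,80 ] 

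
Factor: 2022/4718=3^1*7^(  -  1) = 3/7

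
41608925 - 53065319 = -11456394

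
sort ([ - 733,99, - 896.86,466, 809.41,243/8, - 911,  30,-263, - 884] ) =[ -911, - 896.86, - 884,- 733, - 263  ,  30,243/8,99,  466,809.41 ] 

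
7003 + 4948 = 11951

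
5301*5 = 26505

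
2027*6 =12162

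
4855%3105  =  1750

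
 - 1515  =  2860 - 4375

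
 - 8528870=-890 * 9583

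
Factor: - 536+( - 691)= - 3^1*409^1 = - 1227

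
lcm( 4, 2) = 4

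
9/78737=9/78737 = 0.00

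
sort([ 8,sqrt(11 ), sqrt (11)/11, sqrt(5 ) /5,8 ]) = [ sqrt( 11 )/11,sqrt(5 ) /5,sqrt(11 ),8,8 ]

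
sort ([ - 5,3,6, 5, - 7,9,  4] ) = [ - 7, - 5,3,4,5, 6, 9]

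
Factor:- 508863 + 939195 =2^2*3^1*7^1*47^1*109^1 =430332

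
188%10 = 8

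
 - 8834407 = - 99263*89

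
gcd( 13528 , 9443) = 19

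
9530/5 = 1906  =  1906.00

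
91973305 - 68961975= 23011330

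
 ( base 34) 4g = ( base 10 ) 152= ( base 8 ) 230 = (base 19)80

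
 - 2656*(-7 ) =18592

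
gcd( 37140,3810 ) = 30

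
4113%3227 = 886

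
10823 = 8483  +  2340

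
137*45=6165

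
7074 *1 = 7074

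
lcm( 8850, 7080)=35400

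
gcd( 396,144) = 36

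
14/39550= 1/2825 = 0.00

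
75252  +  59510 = 134762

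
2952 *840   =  2479680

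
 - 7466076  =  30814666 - 38280742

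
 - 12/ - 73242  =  2/12207  =  0.00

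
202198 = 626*323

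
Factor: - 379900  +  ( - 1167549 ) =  - 1547449 = - 1547449^1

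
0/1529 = 0=0.00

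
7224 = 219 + 7005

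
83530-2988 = 80542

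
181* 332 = 60092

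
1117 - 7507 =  - 6390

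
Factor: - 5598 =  - 2^1*3^2*311^1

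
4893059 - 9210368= -4317309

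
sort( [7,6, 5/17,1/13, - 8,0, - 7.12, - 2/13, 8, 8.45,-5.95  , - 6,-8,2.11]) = [  -  8, - 8 , - 7.12, - 6, - 5.95, -2/13,0,1/13,5/17,2.11,6, 7,8,8.45]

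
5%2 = 1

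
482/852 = 241/426 = 0.57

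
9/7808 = 9/7808= 0.00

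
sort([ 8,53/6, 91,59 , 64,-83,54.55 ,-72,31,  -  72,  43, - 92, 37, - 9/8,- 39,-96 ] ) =[- 96,-92,-83, - 72, - 72, - 39,- 9/8, 8,53/6,31,  37, 43,54.55,59, 64 , 91]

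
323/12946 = 323/12946 = 0.02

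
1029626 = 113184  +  916442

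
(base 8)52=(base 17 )28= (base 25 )1h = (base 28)1E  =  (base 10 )42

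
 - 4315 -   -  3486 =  - 829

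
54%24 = 6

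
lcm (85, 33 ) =2805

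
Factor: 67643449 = 61^1*1108909^1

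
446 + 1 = 447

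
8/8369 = 8/8369  =  0.00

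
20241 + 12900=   33141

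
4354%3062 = 1292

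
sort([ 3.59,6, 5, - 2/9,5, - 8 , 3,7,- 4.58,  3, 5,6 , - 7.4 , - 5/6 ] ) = [ - 8, -7.4, - 4.58, - 5/6, - 2/9, 3, 3,3.59 , 5,5,5, 6, 6,7]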